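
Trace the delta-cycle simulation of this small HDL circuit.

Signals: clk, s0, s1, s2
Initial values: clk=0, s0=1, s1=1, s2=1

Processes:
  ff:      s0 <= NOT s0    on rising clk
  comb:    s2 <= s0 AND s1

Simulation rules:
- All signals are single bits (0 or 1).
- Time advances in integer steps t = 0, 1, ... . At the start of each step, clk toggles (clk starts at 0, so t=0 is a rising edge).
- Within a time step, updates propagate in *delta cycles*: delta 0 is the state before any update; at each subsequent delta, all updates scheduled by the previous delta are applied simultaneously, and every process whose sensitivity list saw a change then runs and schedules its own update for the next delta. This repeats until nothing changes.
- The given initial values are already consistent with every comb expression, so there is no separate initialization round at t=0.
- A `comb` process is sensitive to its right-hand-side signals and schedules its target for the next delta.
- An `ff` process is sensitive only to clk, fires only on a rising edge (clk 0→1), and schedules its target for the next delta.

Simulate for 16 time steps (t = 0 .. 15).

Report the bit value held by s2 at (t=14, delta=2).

0

t0.Δ0 s2=1 s0=1 clk=0 s1=1
t0.Δ1 s2=1 s0=1 clk=1 s1=1
t0.Δ2 s2=1 s0=0 clk=1 s1=1
t0.Δ3 s2=0 s0=0 clk=1 s1=1
t1.Δ0 s2=0 s0=0 clk=1 s1=1
t1.Δ1 s2=0 s0=0 clk=0 s1=1
t2.Δ0 s2=0 s0=0 clk=0 s1=1
t2.Δ1 s2=0 s0=0 clk=1 s1=1
t2.Δ2 s2=0 s0=1 clk=1 s1=1
t2.Δ3 s2=1 s0=1 clk=1 s1=1
t3.Δ0 s2=1 s0=1 clk=1 s1=1
t3.Δ1 s2=1 s0=1 clk=0 s1=1
t4.Δ0 s2=1 s0=1 clk=0 s1=1
t4.Δ1 s2=1 s0=1 clk=1 s1=1
t4.Δ2 s2=1 s0=0 clk=1 s1=1
t4.Δ3 s2=0 s0=0 clk=1 s1=1
t5.Δ0 s2=0 s0=0 clk=1 s1=1
t5.Δ1 s2=0 s0=0 clk=0 s1=1
t6.Δ0 s2=0 s0=0 clk=0 s1=1
t6.Δ1 s2=0 s0=0 clk=1 s1=1
t6.Δ2 s2=0 s0=1 clk=1 s1=1
t6.Δ3 s2=1 s0=1 clk=1 s1=1
t7.Δ0 s2=1 s0=1 clk=1 s1=1
t7.Δ1 s2=1 s0=1 clk=0 s1=1
t8.Δ0 s2=1 s0=1 clk=0 s1=1
t8.Δ1 s2=1 s0=1 clk=1 s1=1
t8.Δ2 s2=1 s0=0 clk=1 s1=1
t8.Δ3 s2=0 s0=0 clk=1 s1=1
t9.Δ0 s2=0 s0=0 clk=1 s1=1
t9.Δ1 s2=0 s0=0 clk=0 s1=1
t10.Δ0 s2=0 s0=0 clk=0 s1=1
t10.Δ1 s2=0 s0=0 clk=1 s1=1
t10.Δ2 s2=0 s0=1 clk=1 s1=1
t10.Δ3 s2=1 s0=1 clk=1 s1=1
t11.Δ0 s2=1 s0=1 clk=1 s1=1
t11.Δ1 s2=1 s0=1 clk=0 s1=1
t12.Δ0 s2=1 s0=1 clk=0 s1=1
t12.Δ1 s2=1 s0=1 clk=1 s1=1
t12.Δ2 s2=1 s0=0 clk=1 s1=1
t12.Δ3 s2=0 s0=0 clk=1 s1=1
t13.Δ0 s2=0 s0=0 clk=1 s1=1
t13.Δ1 s2=0 s0=0 clk=0 s1=1
t14.Δ0 s2=0 s0=0 clk=0 s1=1
t14.Δ1 s2=0 s0=0 clk=1 s1=1
t14.Δ2 s2=0 s0=1 clk=1 s1=1
t14.Δ3 s2=1 s0=1 clk=1 s1=1
t15.Δ0 s2=1 s0=1 clk=1 s1=1
t15.Δ1 s2=1 s0=1 clk=0 s1=1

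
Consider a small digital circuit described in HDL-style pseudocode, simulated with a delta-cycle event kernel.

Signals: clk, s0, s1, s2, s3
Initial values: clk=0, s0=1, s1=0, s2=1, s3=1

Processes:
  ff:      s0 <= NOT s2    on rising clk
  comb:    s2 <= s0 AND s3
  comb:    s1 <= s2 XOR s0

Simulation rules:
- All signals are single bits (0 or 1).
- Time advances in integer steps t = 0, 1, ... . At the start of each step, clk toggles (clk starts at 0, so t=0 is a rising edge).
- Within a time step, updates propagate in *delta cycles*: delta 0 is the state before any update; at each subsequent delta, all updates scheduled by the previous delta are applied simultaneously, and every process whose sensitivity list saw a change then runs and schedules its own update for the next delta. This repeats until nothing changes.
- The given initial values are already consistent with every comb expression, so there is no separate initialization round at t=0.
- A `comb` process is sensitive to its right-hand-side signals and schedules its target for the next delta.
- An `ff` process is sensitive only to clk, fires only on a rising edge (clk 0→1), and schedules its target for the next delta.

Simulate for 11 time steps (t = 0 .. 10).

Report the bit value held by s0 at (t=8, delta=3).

0

[bits: clk,s2,s3,s1,s0]
t=0: Δ0=01101 Δ1=11101 Δ2=11100 Δ3=10110 Δ4=10100 | 4Δ
t=1: Δ0=10100 Δ1=00100 | 1Δ
t=2: Δ0=00100 Δ1=10100 Δ2=10101 Δ3=11111 Δ4=11101 | 4Δ
t=3: Δ0=11101 Δ1=01101 | 1Δ
t=4: Δ0=01101 Δ1=11101 Δ2=11100 Δ3=10110 Δ4=10100 | 4Δ
t=5: Δ0=10100 Δ1=00100 | 1Δ
t=6: Δ0=00100 Δ1=10100 Δ2=10101 Δ3=11111 Δ4=11101 | 4Δ
t=7: Δ0=11101 Δ1=01101 | 1Δ
t=8: Δ0=01101 Δ1=11101 Δ2=11100 Δ3=10110 Δ4=10100 | 4Δ
t=9: Δ0=10100 Δ1=00100 | 1Δ
t=10: Δ0=00100 Δ1=10100 Δ2=10101 Δ3=11111 Δ4=11101 | 4Δ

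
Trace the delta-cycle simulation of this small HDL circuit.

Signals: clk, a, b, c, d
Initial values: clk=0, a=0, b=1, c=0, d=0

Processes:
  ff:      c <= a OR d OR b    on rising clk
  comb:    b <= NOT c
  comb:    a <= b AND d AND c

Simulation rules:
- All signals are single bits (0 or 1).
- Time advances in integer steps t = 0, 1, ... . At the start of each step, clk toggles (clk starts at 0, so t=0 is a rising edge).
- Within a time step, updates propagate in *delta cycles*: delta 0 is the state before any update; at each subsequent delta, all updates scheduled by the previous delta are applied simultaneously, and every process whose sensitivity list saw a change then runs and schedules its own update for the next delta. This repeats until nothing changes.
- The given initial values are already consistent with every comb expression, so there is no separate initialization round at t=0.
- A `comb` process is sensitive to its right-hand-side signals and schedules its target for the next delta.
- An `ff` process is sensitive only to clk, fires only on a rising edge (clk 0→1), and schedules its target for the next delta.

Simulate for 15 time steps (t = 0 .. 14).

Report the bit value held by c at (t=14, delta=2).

0

[bits: c,clk,b,a,d]
t=0: Δ0=00100 Δ1=01100 Δ2=11100 Δ3=11000 | 3Δ
t=1: Δ0=11000 Δ1=10000 | 1Δ
t=2: Δ0=10000 Δ1=11000 Δ2=01000 Δ3=01100 | 3Δ
t=3: Δ0=01100 Δ1=00100 | 1Δ
t=4: Δ0=00100 Δ1=01100 Δ2=11100 Δ3=11000 | 3Δ
t=5: Δ0=11000 Δ1=10000 | 1Δ
t=6: Δ0=10000 Δ1=11000 Δ2=01000 Δ3=01100 | 3Δ
t=7: Δ0=01100 Δ1=00100 | 1Δ
t=8: Δ0=00100 Δ1=01100 Δ2=11100 Δ3=11000 | 3Δ
t=9: Δ0=11000 Δ1=10000 | 1Δ
t=10: Δ0=10000 Δ1=11000 Δ2=01000 Δ3=01100 | 3Δ
t=11: Δ0=01100 Δ1=00100 | 1Δ
t=12: Δ0=00100 Δ1=01100 Δ2=11100 Δ3=11000 | 3Δ
t=13: Δ0=11000 Δ1=10000 | 1Δ
t=14: Δ0=10000 Δ1=11000 Δ2=01000 Δ3=01100 | 3Δ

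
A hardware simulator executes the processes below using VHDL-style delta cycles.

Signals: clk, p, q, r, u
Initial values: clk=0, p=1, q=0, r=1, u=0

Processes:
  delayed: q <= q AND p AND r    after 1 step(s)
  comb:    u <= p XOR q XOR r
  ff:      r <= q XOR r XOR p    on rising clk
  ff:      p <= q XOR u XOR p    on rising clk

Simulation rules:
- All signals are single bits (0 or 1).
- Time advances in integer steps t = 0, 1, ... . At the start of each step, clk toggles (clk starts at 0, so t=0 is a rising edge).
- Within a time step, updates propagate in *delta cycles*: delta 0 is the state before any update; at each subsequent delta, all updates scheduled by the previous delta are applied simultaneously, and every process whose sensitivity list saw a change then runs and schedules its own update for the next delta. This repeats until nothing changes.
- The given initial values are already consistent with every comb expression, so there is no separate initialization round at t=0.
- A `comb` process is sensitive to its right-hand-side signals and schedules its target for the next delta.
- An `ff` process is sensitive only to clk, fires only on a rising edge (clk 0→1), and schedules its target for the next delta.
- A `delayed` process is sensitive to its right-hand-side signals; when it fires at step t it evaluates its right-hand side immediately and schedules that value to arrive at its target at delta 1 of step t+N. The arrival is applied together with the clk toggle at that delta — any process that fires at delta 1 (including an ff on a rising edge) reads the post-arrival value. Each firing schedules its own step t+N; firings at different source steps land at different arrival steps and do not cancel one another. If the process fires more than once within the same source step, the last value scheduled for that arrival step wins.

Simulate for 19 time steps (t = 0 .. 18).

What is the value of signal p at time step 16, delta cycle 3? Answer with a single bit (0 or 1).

t0.Δ0 q=0 u=0 r=1 p=1 clk=0
t0.Δ1 q=0 u=0 r=1 p=1 clk=1
t0.Δ2 q=0 u=0 r=0 p=1 clk=1
t0.Δ3 q=0 u=1 r=0 p=1 clk=1
t1.Δ0 q=0 u=1 r=0 p=1 clk=1
t1.Δ1 q=0 u=1 r=0 p=1 clk=0
t2.Δ0 q=0 u=1 r=0 p=1 clk=0
t2.Δ1 q=0 u=1 r=0 p=1 clk=1
t2.Δ2 q=0 u=1 r=1 p=0 clk=1
t3.Δ0 q=0 u=1 r=1 p=0 clk=1
t3.Δ1 q=0 u=1 r=1 p=0 clk=0
t4.Δ0 q=0 u=1 r=1 p=0 clk=0
t4.Δ1 q=0 u=1 r=1 p=0 clk=1
t4.Δ2 q=0 u=1 r=1 p=1 clk=1
t4.Δ3 q=0 u=0 r=1 p=1 clk=1
t5.Δ0 q=0 u=0 r=1 p=1 clk=1
t5.Δ1 q=0 u=0 r=1 p=1 clk=0
t6.Δ0 q=0 u=0 r=1 p=1 clk=0
t6.Δ1 q=0 u=0 r=1 p=1 clk=1
t6.Δ2 q=0 u=0 r=0 p=1 clk=1
t6.Δ3 q=0 u=1 r=0 p=1 clk=1
t7.Δ0 q=0 u=1 r=0 p=1 clk=1
t7.Δ1 q=0 u=1 r=0 p=1 clk=0
t8.Δ0 q=0 u=1 r=0 p=1 clk=0
t8.Δ1 q=0 u=1 r=0 p=1 clk=1
t8.Δ2 q=0 u=1 r=1 p=0 clk=1
t9.Δ0 q=0 u=1 r=1 p=0 clk=1
t9.Δ1 q=0 u=1 r=1 p=0 clk=0
t10.Δ0 q=0 u=1 r=1 p=0 clk=0
t10.Δ1 q=0 u=1 r=1 p=0 clk=1
t10.Δ2 q=0 u=1 r=1 p=1 clk=1
t10.Δ3 q=0 u=0 r=1 p=1 clk=1
t11.Δ0 q=0 u=0 r=1 p=1 clk=1
t11.Δ1 q=0 u=0 r=1 p=1 clk=0
t12.Δ0 q=0 u=0 r=1 p=1 clk=0
t12.Δ1 q=0 u=0 r=1 p=1 clk=1
t12.Δ2 q=0 u=0 r=0 p=1 clk=1
t12.Δ3 q=0 u=1 r=0 p=1 clk=1
t13.Δ0 q=0 u=1 r=0 p=1 clk=1
t13.Δ1 q=0 u=1 r=0 p=1 clk=0
t14.Δ0 q=0 u=1 r=0 p=1 clk=0
t14.Δ1 q=0 u=1 r=0 p=1 clk=1
t14.Δ2 q=0 u=1 r=1 p=0 clk=1
t15.Δ0 q=0 u=1 r=1 p=0 clk=1
t15.Δ1 q=0 u=1 r=1 p=0 clk=0
t16.Δ0 q=0 u=1 r=1 p=0 clk=0
t16.Δ1 q=0 u=1 r=1 p=0 clk=1
t16.Δ2 q=0 u=1 r=1 p=1 clk=1
t16.Δ3 q=0 u=0 r=1 p=1 clk=1
t17.Δ0 q=0 u=0 r=1 p=1 clk=1
t17.Δ1 q=0 u=0 r=1 p=1 clk=0
t18.Δ0 q=0 u=0 r=1 p=1 clk=0
t18.Δ1 q=0 u=0 r=1 p=1 clk=1
t18.Δ2 q=0 u=0 r=0 p=1 clk=1
t18.Δ3 q=0 u=1 r=0 p=1 clk=1

1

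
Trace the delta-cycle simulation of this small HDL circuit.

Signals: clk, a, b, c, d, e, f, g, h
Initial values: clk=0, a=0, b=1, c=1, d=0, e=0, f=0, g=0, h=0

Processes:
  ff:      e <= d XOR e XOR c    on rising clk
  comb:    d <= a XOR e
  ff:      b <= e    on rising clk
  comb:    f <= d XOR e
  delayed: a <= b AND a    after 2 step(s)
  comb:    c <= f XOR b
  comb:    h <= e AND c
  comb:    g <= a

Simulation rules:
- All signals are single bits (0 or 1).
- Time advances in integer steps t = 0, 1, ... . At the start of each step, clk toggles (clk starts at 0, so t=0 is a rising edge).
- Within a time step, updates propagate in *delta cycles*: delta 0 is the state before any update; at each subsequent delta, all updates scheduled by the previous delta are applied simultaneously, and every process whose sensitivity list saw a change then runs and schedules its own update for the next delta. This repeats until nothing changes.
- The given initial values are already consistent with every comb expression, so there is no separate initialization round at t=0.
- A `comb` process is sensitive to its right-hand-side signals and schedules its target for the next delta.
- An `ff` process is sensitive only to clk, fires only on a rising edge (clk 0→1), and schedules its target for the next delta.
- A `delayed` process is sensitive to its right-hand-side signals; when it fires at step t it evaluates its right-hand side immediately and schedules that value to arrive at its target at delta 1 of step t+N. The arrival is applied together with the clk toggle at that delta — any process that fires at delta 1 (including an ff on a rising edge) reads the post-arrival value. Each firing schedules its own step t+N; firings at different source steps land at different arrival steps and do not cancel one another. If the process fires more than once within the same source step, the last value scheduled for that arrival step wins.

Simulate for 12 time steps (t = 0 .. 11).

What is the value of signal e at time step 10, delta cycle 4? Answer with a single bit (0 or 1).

0

t0.Δ0 clk=0 e=0 f=0 d=0 a=0 h=0 b=1 c=1 g=0
t0.Δ1 clk=1 e=0 f=0 d=0 a=0 h=0 b=1 c=1 g=0
t0.Δ2 clk=1 e=1 f=0 d=0 a=0 h=0 b=0 c=1 g=0
t0.Δ3 clk=1 e=1 f=1 d=1 a=0 h=1 b=0 c=0 g=0
t0.Δ4 clk=1 e=1 f=0 d=1 a=0 h=0 b=0 c=1 g=0
t0.Δ5 clk=1 e=1 f=0 d=1 a=0 h=1 b=0 c=0 g=0
t0.Δ6 clk=1 e=1 f=0 d=1 a=0 h=0 b=0 c=0 g=0
t1.Δ0 clk=1 e=1 f=0 d=1 a=0 h=0 b=0 c=0 g=0
t1.Δ1 clk=0 e=1 f=0 d=1 a=0 h=0 b=0 c=0 g=0
t2.Δ0 clk=0 e=1 f=0 d=1 a=0 h=0 b=0 c=0 g=0
t2.Δ1 clk=1 e=1 f=0 d=1 a=0 h=0 b=0 c=0 g=0
t2.Δ2 clk=1 e=0 f=0 d=1 a=0 h=0 b=1 c=0 g=0
t2.Δ3 clk=1 e=0 f=1 d=0 a=0 h=0 b=1 c=1 g=0
t2.Δ4 clk=1 e=0 f=0 d=0 a=0 h=0 b=1 c=0 g=0
t2.Δ5 clk=1 e=0 f=0 d=0 a=0 h=0 b=1 c=1 g=0
t3.Δ0 clk=1 e=0 f=0 d=0 a=0 h=0 b=1 c=1 g=0
t3.Δ1 clk=0 e=0 f=0 d=0 a=0 h=0 b=1 c=1 g=0
t4.Δ0 clk=0 e=0 f=0 d=0 a=0 h=0 b=1 c=1 g=0
t4.Δ1 clk=1 e=0 f=0 d=0 a=0 h=0 b=1 c=1 g=0
t4.Δ2 clk=1 e=1 f=0 d=0 a=0 h=0 b=0 c=1 g=0
t4.Δ3 clk=1 e=1 f=1 d=1 a=0 h=1 b=0 c=0 g=0
t4.Δ4 clk=1 e=1 f=0 d=1 a=0 h=0 b=0 c=1 g=0
t4.Δ5 clk=1 e=1 f=0 d=1 a=0 h=1 b=0 c=0 g=0
t4.Δ6 clk=1 e=1 f=0 d=1 a=0 h=0 b=0 c=0 g=0
t5.Δ0 clk=1 e=1 f=0 d=1 a=0 h=0 b=0 c=0 g=0
t5.Δ1 clk=0 e=1 f=0 d=1 a=0 h=0 b=0 c=0 g=0
t6.Δ0 clk=0 e=1 f=0 d=1 a=0 h=0 b=0 c=0 g=0
t6.Δ1 clk=1 e=1 f=0 d=1 a=0 h=0 b=0 c=0 g=0
t6.Δ2 clk=1 e=0 f=0 d=1 a=0 h=0 b=1 c=0 g=0
t6.Δ3 clk=1 e=0 f=1 d=0 a=0 h=0 b=1 c=1 g=0
t6.Δ4 clk=1 e=0 f=0 d=0 a=0 h=0 b=1 c=0 g=0
t6.Δ5 clk=1 e=0 f=0 d=0 a=0 h=0 b=1 c=1 g=0
t7.Δ0 clk=1 e=0 f=0 d=0 a=0 h=0 b=1 c=1 g=0
t7.Δ1 clk=0 e=0 f=0 d=0 a=0 h=0 b=1 c=1 g=0
t8.Δ0 clk=0 e=0 f=0 d=0 a=0 h=0 b=1 c=1 g=0
t8.Δ1 clk=1 e=0 f=0 d=0 a=0 h=0 b=1 c=1 g=0
t8.Δ2 clk=1 e=1 f=0 d=0 a=0 h=0 b=0 c=1 g=0
t8.Δ3 clk=1 e=1 f=1 d=1 a=0 h=1 b=0 c=0 g=0
t8.Δ4 clk=1 e=1 f=0 d=1 a=0 h=0 b=0 c=1 g=0
t8.Δ5 clk=1 e=1 f=0 d=1 a=0 h=1 b=0 c=0 g=0
t8.Δ6 clk=1 e=1 f=0 d=1 a=0 h=0 b=0 c=0 g=0
t9.Δ0 clk=1 e=1 f=0 d=1 a=0 h=0 b=0 c=0 g=0
t9.Δ1 clk=0 e=1 f=0 d=1 a=0 h=0 b=0 c=0 g=0
t10.Δ0 clk=0 e=1 f=0 d=1 a=0 h=0 b=0 c=0 g=0
t10.Δ1 clk=1 e=1 f=0 d=1 a=0 h=0 b=0 c=0 g=0
t10.Δ2 clk=1 e=0 f=0 d=1 a=0 h=0 b=1 c=0 g=0
t10.Δ3 clk=1 e=0 f=1 d=0 a=0 h=0 b=1 c=1 g=0
t10.Δ4 clk=1 e=0 f=0 d=0 a=0 h=0 b=1 c=0 g=0
t10.Δ5 clk=1 e=0 f=0 d=0 a=0 h=0 b=1 c=1 g=0
t11.Δ0 clk=1 e=0 f=0 d=0 a=0 h=0 b=1 c=1 g=0
t11.Δ1 clk=0 e=0 f=0 d=0 a=0 h=0 b=1 c=1 g=0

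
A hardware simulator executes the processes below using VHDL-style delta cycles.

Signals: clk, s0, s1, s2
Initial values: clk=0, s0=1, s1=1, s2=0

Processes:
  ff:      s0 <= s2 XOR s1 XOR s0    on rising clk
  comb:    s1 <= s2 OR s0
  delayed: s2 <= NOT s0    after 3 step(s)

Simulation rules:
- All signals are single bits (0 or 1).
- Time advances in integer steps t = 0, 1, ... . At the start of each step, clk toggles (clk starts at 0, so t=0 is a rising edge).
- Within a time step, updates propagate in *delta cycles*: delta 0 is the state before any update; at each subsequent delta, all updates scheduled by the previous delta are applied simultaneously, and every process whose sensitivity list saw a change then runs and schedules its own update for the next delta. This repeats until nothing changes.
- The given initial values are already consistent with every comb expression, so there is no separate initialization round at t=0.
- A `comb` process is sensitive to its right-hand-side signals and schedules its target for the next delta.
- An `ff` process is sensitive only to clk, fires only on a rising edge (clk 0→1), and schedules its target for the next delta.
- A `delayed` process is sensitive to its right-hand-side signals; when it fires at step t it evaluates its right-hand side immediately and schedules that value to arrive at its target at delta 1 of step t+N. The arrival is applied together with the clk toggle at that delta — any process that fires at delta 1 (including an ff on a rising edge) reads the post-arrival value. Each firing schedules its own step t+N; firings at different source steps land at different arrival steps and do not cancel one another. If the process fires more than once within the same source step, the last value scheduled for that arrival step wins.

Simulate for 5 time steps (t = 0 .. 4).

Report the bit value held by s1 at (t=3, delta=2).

t=0 Δ0: s1=1 s0=1 clk=0 s2=0
  Δ1: clk:0→1
  Δ2: s0:1→0
  Δ3: s1:1→0
  (3Δ to stable)
t=1 Δ0: s1=0 s0=0 clk=1 s2=0
  Δ1: clk:1→0
  (1Δ to stable)
t=2 Δ0: s1=0 s0=0 clk=0 s2=0
  Δ1: clk:0→1
  (1Δ to stable)
t=3 Δ0: s1=0 s0=0 clk=1 s2=0
  Δ1: clk:1→0, s2:0→1
  Δ2: s1:0→1
  (2Δ to stable)
t=4 Δ0: s1=1 s0=0 clk=0 s2=1
  Δ1: clk:0→1
  (1Δ to stable)

1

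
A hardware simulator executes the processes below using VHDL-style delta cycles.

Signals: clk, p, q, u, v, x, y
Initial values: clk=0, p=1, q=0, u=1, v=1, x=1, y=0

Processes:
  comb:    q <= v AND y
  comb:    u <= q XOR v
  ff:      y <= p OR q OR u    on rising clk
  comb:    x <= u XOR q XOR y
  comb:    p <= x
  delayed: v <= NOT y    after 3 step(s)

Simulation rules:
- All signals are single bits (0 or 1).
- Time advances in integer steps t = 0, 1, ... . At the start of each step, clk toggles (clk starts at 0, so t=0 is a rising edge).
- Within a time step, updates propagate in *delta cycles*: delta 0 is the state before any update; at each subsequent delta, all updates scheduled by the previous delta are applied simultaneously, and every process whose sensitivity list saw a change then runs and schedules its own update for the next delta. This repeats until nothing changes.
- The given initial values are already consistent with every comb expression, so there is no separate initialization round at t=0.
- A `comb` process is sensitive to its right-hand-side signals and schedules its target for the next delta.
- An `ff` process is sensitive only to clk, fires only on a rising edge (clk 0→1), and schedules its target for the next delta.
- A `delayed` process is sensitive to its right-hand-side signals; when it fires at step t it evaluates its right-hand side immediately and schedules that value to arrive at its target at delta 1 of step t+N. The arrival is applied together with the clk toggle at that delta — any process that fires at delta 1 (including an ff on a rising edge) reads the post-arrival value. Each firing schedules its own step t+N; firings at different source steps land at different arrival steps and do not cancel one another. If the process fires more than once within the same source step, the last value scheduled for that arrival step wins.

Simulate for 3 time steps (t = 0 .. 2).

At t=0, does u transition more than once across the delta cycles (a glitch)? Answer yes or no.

t0.Δ0 clk=0 u=1 p=1 v=1 x=1 y=0 q=0
t0.Δ1 clk=1 u=1 p=1 v=1 x=1 y=0 q=0
t0.Δ2 clk=1 u=1 p=1 v=1 x=1 y=1 q=0
t0.Δ3 clk=1 u=1 p=1 v=1 x=0 y=1 q=1
t0.Δ4 clk=1 u=0 p=0 v=1 x=1 y=1 q=1
t0.Δ5 clk=1 u=0 p=1 v=1 x=0 y=1 q=1
t0.Δ6 clk=1 u=0 p=0 v=1 x=0 y=1 q=1
t1.Δ0 clk=1 u=0 p=0 v=1 x=0 y=1 q=1
t1.Δ1 clk=0 u=0 p=0 v=1 x=0 y=1 q=1
t2.Δ0 clk=0 u=0 p=0 v=1 x=0 y=1 q=1
t2.Δ1 clk=1 u=0 p=0 v=1 x=0 y=1 q=1

no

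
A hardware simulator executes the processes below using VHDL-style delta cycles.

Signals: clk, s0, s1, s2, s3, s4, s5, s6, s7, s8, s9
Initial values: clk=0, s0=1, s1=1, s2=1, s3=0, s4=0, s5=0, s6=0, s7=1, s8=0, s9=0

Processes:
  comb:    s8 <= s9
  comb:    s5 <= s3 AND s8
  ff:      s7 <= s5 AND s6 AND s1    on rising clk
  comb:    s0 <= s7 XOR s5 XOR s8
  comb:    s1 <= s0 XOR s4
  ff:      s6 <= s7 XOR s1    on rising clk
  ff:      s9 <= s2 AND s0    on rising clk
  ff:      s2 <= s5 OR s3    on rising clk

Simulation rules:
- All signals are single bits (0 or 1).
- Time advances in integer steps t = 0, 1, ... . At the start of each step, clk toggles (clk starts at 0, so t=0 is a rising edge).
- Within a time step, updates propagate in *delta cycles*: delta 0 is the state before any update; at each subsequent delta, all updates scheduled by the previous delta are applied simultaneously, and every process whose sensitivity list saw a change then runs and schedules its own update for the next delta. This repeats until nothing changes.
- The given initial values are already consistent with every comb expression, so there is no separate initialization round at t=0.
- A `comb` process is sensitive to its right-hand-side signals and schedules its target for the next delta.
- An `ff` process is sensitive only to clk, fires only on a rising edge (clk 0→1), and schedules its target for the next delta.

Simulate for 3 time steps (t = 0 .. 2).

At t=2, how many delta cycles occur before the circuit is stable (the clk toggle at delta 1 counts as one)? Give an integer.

5

t=0 Δ0: s2=1 s7=1 s0=1 clk=0 s1=1 s6=0 s9=0 s5=0 s4=0 s3=0 s8=0
  Δ1: clk:0→1
  Δ2: s2:1→0, s7:1→0, s9:0→1
  Δ3: s0:1→0, s8:0→1
  Δ4: s0:0→1, s1:1→0
  Δ5: s1:0→1
  (5Δ to stable)
t=1 Δ0: s2=0 s7=0 s0=1 clk=1 s1=1 s6=0 s9=1 s5=0 s4=0 s3=0 s8=1
  Δ1: clk:1→0
  (1Δ to stable)
t=2 Δ0: s2=0 s7=0 s0=1 clk=0 s1=1 s6=0 s9=1 s5=0 s4=0 s3=0 s8=1
  Δ1: clk:0→1
  Δ2: s6:0→1, s9:1→0
  Δ3: s8:1→0
  Δ4: s0:1→0
  Δ5: s1:1→0
  (5Δ to stable)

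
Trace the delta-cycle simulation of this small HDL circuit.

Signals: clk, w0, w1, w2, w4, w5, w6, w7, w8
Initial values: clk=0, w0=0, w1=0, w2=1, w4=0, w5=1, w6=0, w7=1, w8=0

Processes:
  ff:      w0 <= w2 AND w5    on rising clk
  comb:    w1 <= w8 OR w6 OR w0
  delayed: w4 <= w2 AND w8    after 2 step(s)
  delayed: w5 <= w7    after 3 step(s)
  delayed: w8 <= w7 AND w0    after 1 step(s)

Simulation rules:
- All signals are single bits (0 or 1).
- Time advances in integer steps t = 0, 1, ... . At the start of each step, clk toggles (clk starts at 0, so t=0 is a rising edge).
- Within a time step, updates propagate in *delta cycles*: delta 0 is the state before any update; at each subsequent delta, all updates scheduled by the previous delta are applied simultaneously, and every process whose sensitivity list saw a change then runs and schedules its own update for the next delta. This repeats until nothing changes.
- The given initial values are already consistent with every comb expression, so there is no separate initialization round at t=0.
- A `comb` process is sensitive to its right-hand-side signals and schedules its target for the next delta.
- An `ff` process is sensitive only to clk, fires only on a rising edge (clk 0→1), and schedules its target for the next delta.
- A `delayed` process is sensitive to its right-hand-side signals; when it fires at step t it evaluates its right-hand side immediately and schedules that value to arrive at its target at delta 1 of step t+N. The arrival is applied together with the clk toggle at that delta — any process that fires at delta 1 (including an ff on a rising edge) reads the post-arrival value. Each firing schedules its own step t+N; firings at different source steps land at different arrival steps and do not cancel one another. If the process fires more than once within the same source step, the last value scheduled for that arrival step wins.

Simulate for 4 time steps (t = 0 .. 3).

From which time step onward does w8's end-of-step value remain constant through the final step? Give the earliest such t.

1

t0.Δ0 w4=0 w1=0 w7=1 w8=0 w6=0 clk=0 w5=1 w0=0 w2=1
t0.Δ1 w4=0 w1=0 w7=1 w8=0 w6=0 clk=1 w5=1 w0=0 w2=1
t0.Δ2 w4=0 w1=0 w7=1 w8=0 w6=0 clk=1 w5=1 w0=1 w2=1
t0.Δ3 w4=0 w1=1 w7=1 w8=0 w6=0 clk=1 w5=1 w0=1 w2=1
t1.Δ0 w4=0 w1=1 w7=1 w8=0 w6=0 clk=1 w5=1 w0=1 w2=1
t1.Δ1 w4=0 w1=1 w7=1 w8=1 w6=0 clk=0 w5=1 w0=1 w2=1
t2.Δ0 w4=0 w1=1 w7=1 w8=1 w6=0 clk=0 w5=1 w0=1 w2=1
t2.Δ1 w4=0 w1=1 w7=1 w8=1 w6=0 clk=1 w5=1 w0=1 w2=1
t3.Δ0 w4=0 w1=1 w7=1 w8=1 w6=0 clk=1 w5=1 w0=1 w2=1
t3.Δ1 w4=1 w1=1 w7=1 w8=1 w6=0 clk=0 w5=1 w0=1 w2=1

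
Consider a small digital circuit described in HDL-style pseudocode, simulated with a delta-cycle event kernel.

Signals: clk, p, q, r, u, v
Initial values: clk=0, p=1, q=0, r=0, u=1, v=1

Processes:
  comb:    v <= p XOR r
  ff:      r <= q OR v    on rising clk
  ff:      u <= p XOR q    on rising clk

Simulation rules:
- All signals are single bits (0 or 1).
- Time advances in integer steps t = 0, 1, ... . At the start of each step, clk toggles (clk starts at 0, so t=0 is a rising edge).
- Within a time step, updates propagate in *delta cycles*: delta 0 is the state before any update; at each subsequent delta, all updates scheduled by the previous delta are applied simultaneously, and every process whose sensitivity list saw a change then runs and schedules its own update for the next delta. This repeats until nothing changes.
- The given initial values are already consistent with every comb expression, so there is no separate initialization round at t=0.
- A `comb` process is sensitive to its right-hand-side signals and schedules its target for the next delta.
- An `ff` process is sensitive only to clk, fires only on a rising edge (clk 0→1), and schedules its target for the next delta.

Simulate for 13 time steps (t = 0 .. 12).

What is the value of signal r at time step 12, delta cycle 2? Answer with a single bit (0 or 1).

[bits: clk,p,v,q,r,u]
t=0: Δ0=011001 Δ1=111001 Δ2=111011 Δ3=110011 | 3Δ
t=1: Δ0=110011 Δ1=010011 | 1Δ
t=2: Δ0=010011 Δ1=110011 Δ2=110001 Δ3=111001 | 3Δ
t=3: Δ0=111001 Δ1=011001 | 1Δ
t=4: Δ0=011001 Δ1=111001 Δ2=111011 Δ3=110011 | 3Δ
t=5: Δ0=110011 Δ1=010011 | 1Δ
t=6: Δ0=010011 Δ1=110011 Δ2=110001 Δ3=111001 | 3Δ
t=7: Δ0=111001 Δ1=011001 | 1Δ
t=8: Δ0=011001 Δ1=111001 Δ2=111011 Δ3=110011 | 3Δ
t=9: Δ0=110011 Δ1=010011 | 1Δ
t=10: Δ0=010011 Δ1=110011 Δ2=110001 Δ3=111001 | 3Δ
t=11: Δ0=111001 Δ1=011001 | 1Δ
t=12: Δ0=011001 Δ1=111001 Δ2=111011 Δ3=110011 | 3Δ

1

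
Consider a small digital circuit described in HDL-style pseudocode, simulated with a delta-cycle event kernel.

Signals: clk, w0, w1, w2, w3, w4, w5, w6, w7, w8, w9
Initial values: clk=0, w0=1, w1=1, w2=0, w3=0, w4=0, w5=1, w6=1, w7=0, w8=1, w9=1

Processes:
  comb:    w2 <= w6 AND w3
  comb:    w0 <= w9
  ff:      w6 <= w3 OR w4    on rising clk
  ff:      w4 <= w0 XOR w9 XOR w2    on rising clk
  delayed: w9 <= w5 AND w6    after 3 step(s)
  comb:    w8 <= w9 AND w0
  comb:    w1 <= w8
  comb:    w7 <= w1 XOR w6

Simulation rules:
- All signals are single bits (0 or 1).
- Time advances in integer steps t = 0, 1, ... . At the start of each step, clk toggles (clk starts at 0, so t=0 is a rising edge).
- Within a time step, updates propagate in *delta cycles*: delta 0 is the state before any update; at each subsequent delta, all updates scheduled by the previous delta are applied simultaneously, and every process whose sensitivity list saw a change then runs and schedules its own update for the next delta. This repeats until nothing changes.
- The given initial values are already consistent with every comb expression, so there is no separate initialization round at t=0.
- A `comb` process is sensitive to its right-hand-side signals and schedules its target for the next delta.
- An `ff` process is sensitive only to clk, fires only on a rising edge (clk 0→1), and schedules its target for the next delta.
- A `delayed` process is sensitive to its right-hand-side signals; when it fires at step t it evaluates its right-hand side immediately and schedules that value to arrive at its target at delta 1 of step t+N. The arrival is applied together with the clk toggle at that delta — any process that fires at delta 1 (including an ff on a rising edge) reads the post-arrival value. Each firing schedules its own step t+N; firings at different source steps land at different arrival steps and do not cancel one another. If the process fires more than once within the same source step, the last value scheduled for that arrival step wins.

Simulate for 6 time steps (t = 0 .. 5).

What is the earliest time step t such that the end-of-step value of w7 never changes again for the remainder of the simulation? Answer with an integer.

t=0 Δ0: w6=1 w5=1 w9=1 w1=1 w8=1 w2=0 clk=0 w4=0 w7=0 w0=1 w3=0
  Δ1: clk:0→1
  Δ2: w6:1→0
  Δ3: w7:0→1
  (3Δ to stable)
t=1 Δ0: w6=0 w5=1 w9=1 w1=1 w8=1 w2=0 clk=1 w4=0 w7=1 w0=1 w3=0
  Δ1: clk:1→0
  (1Δ to stable)
t=2 Δ0: w6=0 w5=1 w9=1 w1=1 w8=1 w2=0 clk=0 w4=0 w7=1 w0=1 w3=0
  Δ1: clk:0→1
  (1Δ to stable)
t=3 Δ0: w6=0 w5=1 w9=1 w1=1 w8=1 w2=0 clk=1 w4=0 w7=1 w0=1 w3=0
  Δ1: w9:1→0, clk:1→0
  Δ2: w8:1→0, w0:1→0
  Δ3: w1:1→0
  Δ4: w7:1→0
  (4Δ to stable)
t=4 Δ0: w6=0 w5=1 w9=0 w1=0 w8=0 w2=0 clk=0 w4=0 w7=0 w0=0 w3=0
  Δ1: clk:0→1
  (1Δ to stable)
t=5 Δ0: w6=0 w5=1 w9=0 w1=0 w8=0 w2=0 clk=1 w4=0 w7=0 w0=0 w3=0
  Δ1: clk:1→0
  (1Δ to stable)

3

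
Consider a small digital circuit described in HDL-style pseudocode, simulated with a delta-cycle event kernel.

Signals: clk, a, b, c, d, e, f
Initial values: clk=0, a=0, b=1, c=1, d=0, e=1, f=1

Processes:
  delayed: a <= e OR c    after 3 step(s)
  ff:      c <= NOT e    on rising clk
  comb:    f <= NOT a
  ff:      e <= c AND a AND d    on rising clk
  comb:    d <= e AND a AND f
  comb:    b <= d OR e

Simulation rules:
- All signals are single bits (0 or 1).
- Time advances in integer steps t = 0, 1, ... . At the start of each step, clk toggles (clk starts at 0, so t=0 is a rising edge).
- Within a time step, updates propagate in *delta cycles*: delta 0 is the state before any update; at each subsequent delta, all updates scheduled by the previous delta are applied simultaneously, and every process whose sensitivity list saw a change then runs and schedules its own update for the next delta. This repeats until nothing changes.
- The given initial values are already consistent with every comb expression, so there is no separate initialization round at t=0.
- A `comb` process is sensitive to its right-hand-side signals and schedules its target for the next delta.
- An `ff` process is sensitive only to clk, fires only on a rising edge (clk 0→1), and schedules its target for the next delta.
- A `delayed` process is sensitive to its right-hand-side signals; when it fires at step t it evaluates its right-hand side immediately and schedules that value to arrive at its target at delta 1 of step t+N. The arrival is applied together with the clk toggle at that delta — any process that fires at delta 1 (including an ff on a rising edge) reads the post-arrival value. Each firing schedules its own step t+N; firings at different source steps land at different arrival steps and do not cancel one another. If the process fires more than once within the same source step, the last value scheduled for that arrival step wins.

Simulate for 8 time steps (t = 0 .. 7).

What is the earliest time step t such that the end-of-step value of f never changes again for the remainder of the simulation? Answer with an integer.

t=0 Δ0: f=1 c=1 clk=0 b=1 e=1 d=0 a=0
  Δ1: clk:0→1
  Δ2: c:1→0, e:1→0
  Δ3: b:1→0
  (3Δ to stable)
t=1 Δ0: f=1 c=0 clk=1 b=0 e=0 d=0 a=0
  Δ1: clk:1→0
  (1Δ to stable)
t=2 Δ0: f=1 c=0 clk=0 b=0 e=0 d=0 a=0
  Δ1: clk:0→1
  Δ2: c:0→1
  (2Δ to stable)
t=3 Δ0: f=1 c=1 clk=1 b=0 e=0 d=0 a=0
  Δ1: clk:1→0
  (1Δ to stable)
t=4 Δ0: f=1 c=1 clk=0 b=0 e=0 d=0 a=0
  Δ1: clk:0→1
  (1Δ to stable)
t=5 Δ0: f=1 c=1 clk=1 b=0 e=0 d=0 a=0
  Δ1: clk:1→0, a:0→1
  Δ2: f:1→0
  (2Δ to stable)
t=6 Δ0: f=0 c=1 clk=0 b=0 e=0 d=0 a=1
  Δ1: clk:0→1
  (1Δ to stable)
t=7 Δ0: f=0 c=1 clk=1 b=0 e=0 d=0 a=1
  Δ1: clk:1→0
  (1Δ to stable)

5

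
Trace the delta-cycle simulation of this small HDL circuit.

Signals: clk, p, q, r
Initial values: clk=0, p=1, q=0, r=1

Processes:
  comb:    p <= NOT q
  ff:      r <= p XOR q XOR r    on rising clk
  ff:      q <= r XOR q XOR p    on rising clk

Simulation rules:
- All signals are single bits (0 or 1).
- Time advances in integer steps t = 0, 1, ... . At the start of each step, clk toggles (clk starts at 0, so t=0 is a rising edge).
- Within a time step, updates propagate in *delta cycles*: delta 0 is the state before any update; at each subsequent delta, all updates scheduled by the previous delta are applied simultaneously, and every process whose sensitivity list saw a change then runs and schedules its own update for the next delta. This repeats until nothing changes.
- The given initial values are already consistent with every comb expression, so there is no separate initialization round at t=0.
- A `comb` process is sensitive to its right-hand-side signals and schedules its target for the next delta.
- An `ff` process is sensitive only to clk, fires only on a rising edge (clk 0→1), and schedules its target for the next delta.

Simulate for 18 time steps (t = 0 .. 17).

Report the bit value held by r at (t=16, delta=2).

0

[bits: clk,r,p,q]
t=0: Δ0=0110 Δ1=1110 Δ2=1010 | 2Δ
t=1: Δ0=1010 Δ1=0010 | 1Δ
t=2: Δ0=0010 Δ1=1010 Δ2=1111 Δ3=1101 | 3Δ
t=3: Δ0=1101 Δ1=0101 | 1Δ
t=4: Δ0=0101 Δ1=1101 Δ2=1000 Δ3=1010 | 3Δ
t=5: Δ0=1010 Δ1=0010 | 1Δ
t=6: Δ0=0010 Δ1=1010 Δ2=1111 Δ3=1101 | 3Δ
t=7: Δ0=1101 Δ1=0101 | 1Δ
t=8: Δ0=0101 Δ1=1101 Δ2=1000 Δ3=1010 | 3Δ
t=9: Δ0=1010 Δ1=0010 | 1Δ
t=10: Δ0=0010 Δ1=1010 Δ2=1111 Δ3=1101 | 3Δ
t=11: Δ0=1101 Δ1=0101 | 1Δ
t=12: Δ0=0101 Δ1=1101 Δ2=1000 Δ3=1010 | 3Δ
t=13: Δ0=1010 Δ1=0010 | 1Δ
t=14: Δ0=0010 Δ1=1010 Δ2=1111 Δ3=1101 | 3Δ
t=15: Δ0=1101 Δ1=0101 | 1Δ
t=16: Δ0=0101 Δ1=1101 Δ2=1000 Δ3=1010 | 3Δ
t=17: Δ0=1010 Δ1=0010 | 1Δ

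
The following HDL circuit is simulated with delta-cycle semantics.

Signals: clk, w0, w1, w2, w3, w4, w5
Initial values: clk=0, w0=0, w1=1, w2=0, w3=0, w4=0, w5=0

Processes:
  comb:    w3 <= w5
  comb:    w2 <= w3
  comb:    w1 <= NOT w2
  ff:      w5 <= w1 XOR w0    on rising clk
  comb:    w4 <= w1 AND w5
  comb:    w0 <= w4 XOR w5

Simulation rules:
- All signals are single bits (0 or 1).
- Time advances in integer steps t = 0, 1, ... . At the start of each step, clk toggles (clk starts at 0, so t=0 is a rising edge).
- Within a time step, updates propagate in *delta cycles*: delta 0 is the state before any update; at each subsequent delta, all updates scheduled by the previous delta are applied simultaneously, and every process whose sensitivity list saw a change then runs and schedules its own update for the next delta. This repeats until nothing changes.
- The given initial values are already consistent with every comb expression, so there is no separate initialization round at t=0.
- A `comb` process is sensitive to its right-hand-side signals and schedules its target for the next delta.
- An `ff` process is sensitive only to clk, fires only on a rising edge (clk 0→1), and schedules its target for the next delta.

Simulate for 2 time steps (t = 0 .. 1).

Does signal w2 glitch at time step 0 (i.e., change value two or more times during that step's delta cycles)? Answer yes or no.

t=0 Δ0: w5=0 w1=1 clk=0 w0=0 w4=0 w2=0 w3=0
  Δ1: clk:0→1
  Δ2: w5:0→1
  Δ3: w0:0→1, w4:0→1, w3:0→1
  Δ4: w0:1→0, w2:0→1
  Δ5: w1:1→0
  Δ6: w4:1→0
  Δ7: w0:0→1
  (7Δ to stable)
t=1 Δ0: w5=1 w1=0 clk=1 w0=1 w4=0 w2=1 w3=1
  Δ1: clk:1→0
  (1Δ to stable)

no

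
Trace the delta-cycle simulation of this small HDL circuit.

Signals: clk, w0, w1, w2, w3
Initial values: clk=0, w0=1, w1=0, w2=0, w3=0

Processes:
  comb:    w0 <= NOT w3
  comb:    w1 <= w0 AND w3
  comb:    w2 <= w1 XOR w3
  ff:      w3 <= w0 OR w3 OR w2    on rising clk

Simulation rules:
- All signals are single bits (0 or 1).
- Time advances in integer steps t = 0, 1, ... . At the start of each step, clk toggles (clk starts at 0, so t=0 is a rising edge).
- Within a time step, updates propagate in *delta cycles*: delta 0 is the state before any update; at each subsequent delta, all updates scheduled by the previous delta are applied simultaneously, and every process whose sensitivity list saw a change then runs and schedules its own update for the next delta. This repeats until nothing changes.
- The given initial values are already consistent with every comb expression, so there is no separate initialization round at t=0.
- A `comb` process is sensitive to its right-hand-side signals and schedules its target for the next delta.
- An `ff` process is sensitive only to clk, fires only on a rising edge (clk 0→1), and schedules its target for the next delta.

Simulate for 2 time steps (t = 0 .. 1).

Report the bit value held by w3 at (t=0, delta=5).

t=0 Δ0: w1=0 w3=0 clk=0 w2=0 w0=1
  Δ1: clk:0→1
  Δ2: w3:0→1
  Δ3: w1:0→1, w2:0→1, w0:1→0
  Δ4: w1:1→0, w2:1→0
  Δ5: w2:0→1
  (5Δ to stable)
t=1 Δ0: w1=0 w3=1 clk=1 w2=1 w0=0
  Δ1: clk:1→0
  (1Δ to stable)

1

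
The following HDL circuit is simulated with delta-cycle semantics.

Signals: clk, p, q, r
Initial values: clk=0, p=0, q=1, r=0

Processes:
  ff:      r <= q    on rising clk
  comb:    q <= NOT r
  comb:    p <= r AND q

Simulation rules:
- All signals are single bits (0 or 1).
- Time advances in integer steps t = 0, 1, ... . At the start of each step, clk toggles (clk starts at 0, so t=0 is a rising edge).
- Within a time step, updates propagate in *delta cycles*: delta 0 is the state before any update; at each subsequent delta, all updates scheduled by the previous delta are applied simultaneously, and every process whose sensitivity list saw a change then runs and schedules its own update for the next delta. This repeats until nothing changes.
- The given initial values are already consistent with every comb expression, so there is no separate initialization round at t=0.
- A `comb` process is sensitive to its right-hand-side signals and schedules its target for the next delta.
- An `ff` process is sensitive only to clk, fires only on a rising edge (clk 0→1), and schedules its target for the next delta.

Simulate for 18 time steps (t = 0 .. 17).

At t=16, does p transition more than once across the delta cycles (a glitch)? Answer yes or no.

yes

t=0 Δ0: clk=0 q=1 r=0 p=0
  Δ1: clk:0→1
  Δ2: r:0→1
  Δ3: q:1→0, p:0→1
  Δ4: p:1→0
  (4Δ to stable)
t=1 Δ0: clk=1 q=0 r=1 p=0
  Δ1: clk:1→0
  (1Δ to stable)
t=2 Δ0: clk=0 q=0 r=1 p=0
  Δ1: clk:0→1
  Δ2: r:1→0
  Δ3: q:0→1
  (3Δ to stable)
t=3 Δ0: clk=1 q=1 r=0 p=0
  Δ1: clk:1→0
  (1Δ to stable)
t=4 Δ0: clk=0 q=1 r=0 p=0
  Δ1: clk:0→1
  Δ2: r:0→1
  Δ3: q:1→0, p:0→1
  Δ4: p:1→0
  (4Δ to stable)
t=5 Δ0: clk=1 q=0 r=1 p=0
  Δ1: clk:1→0
  (1Δ to stable)
t=6 Δ0: clk=0 q=0 r=1 p=0
  Δ1: clk:0→1
  Δ2: r:1→0
  Δ3: q:0→1
  (3Δ to stable)
t=7 Δ0: clk=1 q=1 r=0 p=0
  Δ1: clk:1→0
  (1Δ to stable)
t=8 Δ0: clk=0 q=1 r=0 p=0
  Δ1: clk:0→1
  Δ2: r:0→1
  Δ3: q:1→0, p:0→1
  Δ4: p:1→0
  (4Δ to stable)
t=9 Δ0: clk=1 q=0 r=1 p=0
  Δ1: clk:1→0
  (1Δ to stable)
t=10 Δ0: clk=0 q=0 r=1 p=0
  Δ1: clk:0→1
  Δ2: r:1→0
  Δ3: q:0→1
  (3Δ to stable)
t=11 Δ0: clk=1 q=1 r=0 p=0
  Δ1: clk:1→0
  (1Δ to stable)
t=12 Δ0: clk=0 q=1 r=0 p=0
  Δ1: clk:0→1
  Δ2: r:0→1
  Δ3: q:1→0, p:0→1
  Δ4: p:1→0
  (4Δ to stable)
t=13 Δ0: clk=1 q=0 r=1 p=0
  Δ1: clk:1→0
  (1Δ to stable)
t=14 Δ0: clk=0 q=0 r=1 p=0
  Δ1: clk:0→1
  Δ2: r:1→0
  Δ3: q:0→1
  (3Δ to stable)
t=15 Δ0: clk=1 q=1 r=0 p=0
  Δ1: clk:1→0
  (1Δ to stable)
t=16 Δ0: clk=0 q=1 r=0 p=0
  Δ1: clk:0→1
  Δ2: r:0→1
  Δ3: q:1→0, p:0→1
  Δ4: p:1→0
  (4Δ to stable)
t=17 Δ0: clk=1 q=0 r=1 p=0
  Δ1: clk:1→0
  (1Δ to stable)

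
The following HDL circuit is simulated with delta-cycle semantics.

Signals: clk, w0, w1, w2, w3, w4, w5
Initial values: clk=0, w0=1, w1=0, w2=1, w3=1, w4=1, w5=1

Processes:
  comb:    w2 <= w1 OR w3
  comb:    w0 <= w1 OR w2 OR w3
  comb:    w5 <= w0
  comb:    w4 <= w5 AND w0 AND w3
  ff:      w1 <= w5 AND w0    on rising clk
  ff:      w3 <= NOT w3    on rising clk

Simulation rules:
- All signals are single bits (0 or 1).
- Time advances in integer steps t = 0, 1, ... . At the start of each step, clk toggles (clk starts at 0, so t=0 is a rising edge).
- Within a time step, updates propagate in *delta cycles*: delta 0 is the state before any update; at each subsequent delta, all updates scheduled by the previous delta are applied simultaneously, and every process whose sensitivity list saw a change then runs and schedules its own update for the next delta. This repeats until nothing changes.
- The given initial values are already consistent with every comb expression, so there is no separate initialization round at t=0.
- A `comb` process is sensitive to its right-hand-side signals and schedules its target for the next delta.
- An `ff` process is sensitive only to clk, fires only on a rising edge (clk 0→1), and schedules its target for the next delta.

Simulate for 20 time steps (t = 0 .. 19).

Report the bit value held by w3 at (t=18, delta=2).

1

t0.Δ0 w5=1 w3=1 w1=0 w2=1 w0=1 w4=1 clk=0
t0.Δ1 w5=1 w3=1 w1=0 w2=1 w0=1 w4=1 clk=1
t0.Δ2 w5=1 w3=0 w1=1 w2=1 w0=1 w4=1 clk=1
t0.Δ3 w5=1 w3=0 w1=1 w2=1 w0=1 w4=0 clk=1
t1.Δ0 w5=1 w3=0 w1=1 w2=1 w0=1 w4=0 clk=1
t1.Δ1 w5=1 w3=0 w1=1 w2=1 w0=1 w4=0 clk=0
t2.Δ0 w5=1 w3=0 w1=1 w2=1 w0=1 w4=0 clk=0
t2.Δ1 w5=1 w3=0 w1=1 w2=1 w0=1 w4=0 clk=1
t2.Δ2 w5=1 w3=1 w1=1 w2=1 w0=1 w4=0 clk=1
t2.Δ3 w5=1 w3=1 w1=1 w2=1 w0=1 w4=1 clk=1
t3.Δ0 w5=1 w3=1 w1=1 w2=1 w0=1 w4=1 clk=1
t3.Δ1 w5=1 w3=1 w1=1 w2=1 w0=1 w4=1 clk=0
t4.Δ0 w5=1 w3=1 w1=1 w2=1 w0=1 w4=1 clk=0
t4.Δ1 w5=1 w3=1 w1=1 w2=1 w0=1 w4=1 clk=1
t4.Δ2 w5=1 w3=0 w1=1 w2=1 w0=1 w4=1 clk=1
t4.Δ3 w5=1 w3=0 w1=1 w2=1 w0=1 w4=0 clk=1
t5.Δ0 w5=1 w3=0 w1=1 w2=1 w0=1 w4=0 clk=1
t5.Δ1 w5=1 w3=0 w1=1 w2=1 w0=1 w4=0 clk=0
t6.Δ0 w5=1 w3=0 w1=1 w2=1 w0=1 w4=0 clk=0
t6.Δ1 w5=1 w3=0 w1=1 w2=1 w0=1 w4=0 clk=1
t6.Δ2 w5=1 w3=1 w1=1 w2=1 w0=1 w4=0 clk=1
t6.Δ3 w5=1 w3=1 w1=1 w2=1 w0=1 w4=1 clk=1
t7.Δ0 w5=1 w3=1 w1=1 w2=1 w0=1 w4=1 clk=1
t7.Δ1 w5=1 w3=1 w1=1 w2=1 w0=1 w4=1 clk=0
t8.Δ0 w5=1 w3=1 w1=1 w2=1 w0=1 w4=1 clk=0
t8.Δ1 w5=1 w3=1 w1=1 w2=1 w0=1 w4=1 clk=1
t8.Δ2 w5=1 w3=0 w1=1 w2=1 w0=1 w4=1 clk=1
t8.Δ3 w5=1 w3=0 w1=1 w2=1 w0=1 w4=0 clk=1
t9.Δ0 w5=1 w3=0 w1=1 w2=1 w0=1 w4=0 clk=1
t9.Δ1 w5=1 w3=0 w1=1 w2=1 w0=1 w4=0 clk=0
t10.Δ0 w5=1 w3=0 w1=1 w2=1 w0=1 w4=0 clk=0
t10.Δ1 w5=1 w3=0 w1=1 w2=1 w0=1 w4=0 clk=1
t10.Δ2 w5=1 w3=1 w1=1 w2=1 w0=1 w4=0 clk=1
t10.Δ3 w5=1 w3=1 w1=1 w2=1 w0=1 w4=1 clk=1
t11.Δ0 w5=1 w3=1 w1=1 w2=1 w0=1 w4=1 clk=1
t11.Δ1 w5=1 w3=1 w1=1 w2=1 w0=1 w4=1 clk=0
t12.Δ0 w5=1 w3=1 w1=1 w2=1 w0=1 w4=1 clk=0
t12.Δ1 w5=1 w3=1 w1=1 w2=1 w0=1 w4=1 clk=1
t12.Δ2 w5=1 w3=0 w1=1 w2=1 w0=1 w4=1 clk=1
t12.Δ3 w5=1 w3=0 w1=1 w2=1 w0=1 w4=0 clk=1
t13.Δ0 w5=1 w3=0 w1=1 w2=1 w0=1 w4=0 clk=1
t13.Δ1 w5=1 w3=0 w1=1 w2=1 w0=1 w4=0 clk=0
t14.Δ0 w5=1 w3=0 w1=1 w2=1 w0=1 w4=0 clk=0
t14.Δ1 w5=1 w3=0 w1=1 w2=1 w0=1 w4=0 clk=1
t14.Δ2 w5=1 w3=1 w1=1 w2=1 w0=1 w4=0 clk=1
t14.Δ3 w5=1 w3=1 w1=1 w2=1 w0=1 w4=1 clk=1
t15.Δ0 w5=1 w3=1 w1=1 w2=1 w0=1 w4=1 clk=1
t15.Δ1 w5=1 w3=1 w1=1 w2=1 w0=1 w4=1 clk=0
t16.Δ0 w5=1 w3=1 w1=1 w2=1 w0=1 w4=1 clk=0
t16.Δ1 w5=1 w3=1 w1=1 w2=1 w0=1 w4=1 clk=1
t16.Δ2 w5=1 w3=0 w1=1 w2=1 w0=1 w4=1 clk=1
t16.Δ3 w5=1 w3=0 w1=1 w2=1 w0=1 w4=0 clk=1
t17.Δ0 w5=1 w3=0 w1=1 w2=1 w0=1 w4=0 clk=1
t17.Δ1 w5=1 w3=0 w1=1 w2=1 w0=1 w4=0 clk=0
t18.Δ0 w5=1 w3=0 w1=1 w2=1 w0=1 w4=0 clk=0
t18.Δ1 w5=1 w3=0 w1=1 w2=1 w0=1 w4=0 clk=1
t18.Δ2 w5=1 w3=1 w1=1 w2=1 w0=1 w4=0 clk=1
t18.Δ3 w5=1 w3=1 w1=1 w2=1 w0=1 w4=1 clk=1
t19.Δ0 w5=1 w3=1 w1=1 w2=1 w0=1 w4=1 clk=1
t19.Δ1 w5=1 w3=1 w1=1 w2=1 w0=1 w4=1 clk=0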